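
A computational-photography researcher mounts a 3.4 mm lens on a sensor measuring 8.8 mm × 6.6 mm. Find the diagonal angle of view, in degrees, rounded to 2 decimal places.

Sensor diagonal = √(8.8² + 6.6²) = √121.0000 ≈ 11.0000 mm.
Angle of view α = 2·arctan(d/2f) with d = 11.0000 mm and f = 3.4 mm.
d/2f = 1.61765; arctan(1.61765) ≈ 58.2764°, so α ≈ 116.5528°.

116.55°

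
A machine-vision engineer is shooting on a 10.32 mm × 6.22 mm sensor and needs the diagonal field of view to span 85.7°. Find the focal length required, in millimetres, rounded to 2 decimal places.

Sensor diagonal = √(10.32² + 6.22²) = √145.1908 ≈ 12.0495 mm.
From α = 2·arctan(d/2f) we get f = d / (2·tan(α/2)).
With d = 12.0495 mm and α/2 = 42.85°, tan(α/2) ≈ 0.92763, so f ≈ 12.0495 / 1.85526 ≈ 6.4948 mm.

6.49 mm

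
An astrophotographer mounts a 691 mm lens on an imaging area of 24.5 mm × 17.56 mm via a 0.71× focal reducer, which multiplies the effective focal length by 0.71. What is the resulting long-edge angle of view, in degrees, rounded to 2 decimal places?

Effective focal length f = 691 × 0.71 = 490.61 mm.
α = 2·arctan(24.5 / (2 × 490.61)) = 2·arctan(0.02497) ≈ 2.8606°.

2.86°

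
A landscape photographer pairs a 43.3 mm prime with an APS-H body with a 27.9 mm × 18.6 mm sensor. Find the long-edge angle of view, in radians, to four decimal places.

Angle of view α = 2·arctan(w/2f) with w = 27.9 mm and f = 43.3 mm.
w/2f = 0.32217; arctan(0.32217) ≈ 0.3117 rad, so α ≈ 0.6233 rad.

0.6233 rad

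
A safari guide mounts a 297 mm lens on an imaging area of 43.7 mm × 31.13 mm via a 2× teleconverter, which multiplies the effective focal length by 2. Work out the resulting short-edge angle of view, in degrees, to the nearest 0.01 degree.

Effective focal length f = 297 × 2 = 594 mm.
α = 2·arctan(31.13 / (2 × 594)) = 2·arctan(0.02620) ≈ 3.0020°.

3.00°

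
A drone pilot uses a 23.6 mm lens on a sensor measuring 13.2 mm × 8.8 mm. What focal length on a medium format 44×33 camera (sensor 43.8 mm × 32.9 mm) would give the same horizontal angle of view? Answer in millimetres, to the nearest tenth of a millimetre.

Equal angle of view means equal width/f ratio, so f₂ = f₁ · (width₂/width₁) = 23.6 × 43.8/13.2.
f₂ = 23.6 × 3.31818 ≈ 78.309 mm.

78.3 mm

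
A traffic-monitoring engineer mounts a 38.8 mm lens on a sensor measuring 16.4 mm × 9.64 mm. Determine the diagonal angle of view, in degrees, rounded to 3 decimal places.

Sensor diagonal = √(16.4² + 9.64²) = √361.8896 ≈ 19.0234 mm.
Angle of view α = 2·arctan(d/2f) with d = 19.0234 mm and f = 38.8 mm.
d/2f = 0.24515; arctan(0.24515) ≈ 13.7742°, so α ≈ 27.5485°.

27.548°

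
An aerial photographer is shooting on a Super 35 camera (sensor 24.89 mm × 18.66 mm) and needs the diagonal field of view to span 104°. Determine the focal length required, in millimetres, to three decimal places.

12.152 mm

Sensor diagonal = √(24.89² + 18.66²) = √967.7077 ≈ 31.1080 mm.
From α = 2·arctan(d/2f) we get f = d / (2·tan(α/2)).
With d = 31.1080 mm and α/2 = 52°, tan(α/2) ≈ 1.27994, so f ≈ 31.1080 / 2.55988 ≈ 12.1521 mm.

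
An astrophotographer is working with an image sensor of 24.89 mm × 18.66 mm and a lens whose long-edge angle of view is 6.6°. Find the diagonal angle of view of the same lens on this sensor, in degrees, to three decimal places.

8.244°

From the long-edge AOV: f = 24.89 / (2·tan(3.3°)) = 24.89 / 0.11532 ≈ 215.8356 mm.
Sensor diagonal = √(24.89² + 18.66²) = √967.7077 ≈ 31.1080 mm.
Diagonal AOV = 2·arctan(31.1080 / (2 × 215.8356)) = 2·arctan(0.07206) ≈ 8.2437°.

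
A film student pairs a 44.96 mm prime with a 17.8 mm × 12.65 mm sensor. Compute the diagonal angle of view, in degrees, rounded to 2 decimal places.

27.30°

Sensor diagonal = √(17.8² + 12.65²) = √476.8625 ≈ 21.8372 mm.
Angle of view α = 2·arctan(d/2f) with d = 21.8372 mm and f = 44.96 mm.
d/2f = 0.24285; arctan(0.24285) ≈ 13.6501°, so α ≈ 27.3002°.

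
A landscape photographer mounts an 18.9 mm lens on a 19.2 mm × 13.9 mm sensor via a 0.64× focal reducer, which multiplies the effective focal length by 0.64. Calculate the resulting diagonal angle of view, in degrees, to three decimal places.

Effective focal length f = 18.9 × 0.64 = 12.096 mm.
Sensor diagonal = √(19.2² + 13.9²) = √561.8500 ≈ 23.7034 mm.
α = 2·arctan(23.703 / (2 × 12.096)) = 2·arctan(0.97980) ≈ 88.8310°.

88.831°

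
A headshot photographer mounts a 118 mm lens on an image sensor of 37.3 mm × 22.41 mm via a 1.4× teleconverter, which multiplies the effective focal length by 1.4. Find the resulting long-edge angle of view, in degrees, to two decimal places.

Effective focal length f = 118 × 1.4 = 165.2 mm.
α = 2·arctan(37.3 / (2 × 165.2)) = 2·arctan(0.11289) ≈ 12.8821°.

12.88°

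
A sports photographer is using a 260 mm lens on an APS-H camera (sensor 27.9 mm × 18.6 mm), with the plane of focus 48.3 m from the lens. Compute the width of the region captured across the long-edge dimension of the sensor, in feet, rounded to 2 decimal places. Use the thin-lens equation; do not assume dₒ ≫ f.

dₒ: 48.3 m = 48300 mm.
Similar triangles through the lens centre give W/dₒ = w/dᵢ; with 1/f = 1/dₒ + 1/dᵢ this gives W = w·(dₒ − f)/f.
W = 27.9 mm × (48300 − 260) / 260 = 27.9 × 184.7692 ≈ 5155.062 mm = 5155.062/304.8 ft = 16.9129 ft.

16.91 ft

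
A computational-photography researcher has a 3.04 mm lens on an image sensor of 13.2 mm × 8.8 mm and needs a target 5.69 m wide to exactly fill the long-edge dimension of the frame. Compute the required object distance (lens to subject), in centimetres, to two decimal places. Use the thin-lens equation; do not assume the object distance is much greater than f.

W: 5.69 m = 5690 mm.
Magnification m = w/W = dᵢ/dₒ; combined with 1/f = 1/dₒ + 1/dᵢ this gives dₒ = f·(1 + W/w).
dₒ = 3.04 mm × (1 + 5690/13.2) = 3.04 × 432.0606 ≈ 1313.464 mm = 131.346 cm.

131.35 cm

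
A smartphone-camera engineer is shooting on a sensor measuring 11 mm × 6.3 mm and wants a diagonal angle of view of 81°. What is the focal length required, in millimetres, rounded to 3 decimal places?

Sensor diagonal = √(11² + 6.3²) = √160.6900 ≈ 12.6764 mm.
From α = 2·arctan(d/2f) we get f = d / (2·tan(α/2)).
With d = 12.6764 mm and α/2 = 40.5°, tan(α/2) ≈ 0.85408, so f ≈ 12.6764 / 1.70816 ≈ 7.4211 mm.

7.421 mm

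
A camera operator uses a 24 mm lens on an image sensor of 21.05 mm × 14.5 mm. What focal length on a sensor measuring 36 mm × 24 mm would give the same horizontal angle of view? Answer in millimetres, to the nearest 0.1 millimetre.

41.0 mm

Equal angle of view means equal width/f ratio, so f₂ = f₁ · (width₂/width₁) = 24 × 36/21.05.
f₂ = 24 × 1.71021 ≈ 41.045 mm.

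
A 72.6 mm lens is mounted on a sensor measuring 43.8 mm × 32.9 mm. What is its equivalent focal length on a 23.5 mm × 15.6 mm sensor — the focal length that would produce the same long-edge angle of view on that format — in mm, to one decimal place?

39.0 mm

Equal angle of view means equal width/f ratio, so f₂ = f₁ · (width₂/width₁) = 72.6 × 23.5/43.8.
f₂ = 72.6 × 0.53653 ≈ 38.952 mm.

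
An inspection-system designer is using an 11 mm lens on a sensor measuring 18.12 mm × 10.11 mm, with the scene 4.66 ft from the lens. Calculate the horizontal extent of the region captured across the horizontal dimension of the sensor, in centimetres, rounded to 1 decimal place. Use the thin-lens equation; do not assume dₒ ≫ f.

dₒ: 4.66 ft × 304.8 mm/ft = 1420.37 mm.
Similar triangles through the lens centre give W/dₒ = w/dᵢ; with 1/f = 1/dₒ + 1/dᵢ this gives W = w·(dₒ − f)/f.
W = 18.12 mm × (1420.37 − 11) / 11 = 18.12 × 128.1244 ≈ 2321.613 mm = 232.161 cm.

232.2 cm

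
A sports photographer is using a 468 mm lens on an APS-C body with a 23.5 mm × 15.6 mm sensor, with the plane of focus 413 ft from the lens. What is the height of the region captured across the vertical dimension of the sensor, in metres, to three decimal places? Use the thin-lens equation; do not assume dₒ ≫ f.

4.180 m

dₒ: 413 ft × 304.8 mm/ft = 125882.40 mm.
Similar triangles through the lens centre give W/dₒ = h/dᵢ; with 1/f = 1/dₒ + 1/dᵢ this gives W = h·(dₒ − f)/f.
W = 15.6 mm × (125882 − 468) / 468 = 15.6 × 267.9795 ≈ 4180.480 mm = 4.18048 m.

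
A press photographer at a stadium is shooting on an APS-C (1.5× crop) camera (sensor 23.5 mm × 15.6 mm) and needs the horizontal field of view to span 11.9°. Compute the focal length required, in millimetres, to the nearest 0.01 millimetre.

From α = 2·arctan(w/2f) we get f = w / (2·tan(α/2)).
With w = 23.5 mm and α/2 = 5.95°, tan(α/2) ≈ 0.10422, so f ≈ 23.5 / 0.20844 ≈ 112.7401 mm.

112.74 mm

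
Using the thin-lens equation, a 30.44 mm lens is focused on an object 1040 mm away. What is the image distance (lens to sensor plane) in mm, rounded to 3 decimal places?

31.358 mm

1/dᵢ = 1/f − 1/dₒ = 1/30.44 − 1/1040 = 0.0318900 mm⁻¹.
dᵢ = 1/0.0318900 ≈ 31.3578 mm.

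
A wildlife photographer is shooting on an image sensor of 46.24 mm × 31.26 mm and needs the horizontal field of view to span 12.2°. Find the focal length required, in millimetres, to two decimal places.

216.34 mm

From α = 2·arctan(w/2f) we get f = w / (2·tan(α/2)).
With w = 46.24 mm and α/2 = 6.1°, tan(α/2) ≈ 0.10687, so f ≈ 46.24 / 0.21374 ≈ 216.3393 mm.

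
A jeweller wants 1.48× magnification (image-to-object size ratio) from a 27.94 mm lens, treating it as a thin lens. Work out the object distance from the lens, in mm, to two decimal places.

With m = dᵢ/dₒ and 1/f = 1/dₒ + 1/dᵢ, substituting dᵢ = m·dₒ gives 1/f = (1 + 1/m)/dₒ, hence dₒ = f·(1 + 1/m).
dₒ = 27.94 × (1 + 1/1.48) = 27.94 × 1.67568 ≈ 46.818 mm.

46.82 mm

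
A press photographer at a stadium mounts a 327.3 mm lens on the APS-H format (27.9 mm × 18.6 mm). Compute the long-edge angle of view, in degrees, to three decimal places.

Angle of view α = 2·arctan(w/2f) with w = 27.9 mm and f = 327.3 mm.
w/2f = 0.04262; arctan(0.04262) ≈ 2.4406°, so α ≈ 4.8811°.

4.881°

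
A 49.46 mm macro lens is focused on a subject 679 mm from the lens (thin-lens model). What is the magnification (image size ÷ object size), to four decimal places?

Thin lens: 1/f = 1/dₒ + 1/dᵢ → 1/dᵢ = 1/49.46 − 1/679 = 0.0187456 mm⁻¹, so dᵢ ≈ 53.3458 mm.
Magnification m = dᵢ/dₒ = 53.3458/679 ≈ 0.07857.

0.0786×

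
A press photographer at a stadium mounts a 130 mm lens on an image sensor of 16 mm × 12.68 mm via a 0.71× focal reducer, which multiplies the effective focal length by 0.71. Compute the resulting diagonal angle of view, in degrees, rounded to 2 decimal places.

Effective focal length f = 130 × 0.71 = 92.3 mm.
Sensor diagonal = √(16² + 12.68²) = √416.7824 ≈ 20.4152 mm.
α = 2·arctan(20.415 / (2 × 92.3)) = 2·arctan(0.11059) ≈ 12.6216°.

12.62°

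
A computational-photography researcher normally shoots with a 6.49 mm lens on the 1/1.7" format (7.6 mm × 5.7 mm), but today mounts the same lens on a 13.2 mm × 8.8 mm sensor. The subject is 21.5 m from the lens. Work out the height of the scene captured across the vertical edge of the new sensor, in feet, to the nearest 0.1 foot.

The focal length stays 6.49 mm; the relevant sensor dimension is now h = 8.8 mm. Object distance dₒ = 21.5 m = 21500 mm.
Thin-lens field height W = h·(dₒ − f)/f = 8.8 × (21500 − 6.49)/6.49 ≈ 29143.742 mm = 29143.742/304.8 ft = 95.616 ft.

95.6 ft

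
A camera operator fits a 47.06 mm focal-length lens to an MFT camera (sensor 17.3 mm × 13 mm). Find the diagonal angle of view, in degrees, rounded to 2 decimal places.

Sensor diagonal = √(17.3² + 13²) = √468.2900 ≈ 21.6400 mm.
Angle of view α = 2·arctan(d/2f) with d = 21.6400 mm and f = 47.06 mm.
d/2f = 0.22992; arctan(0.22992) ≈ 12.9484°, so α ≈ 25.8968°.

25.90°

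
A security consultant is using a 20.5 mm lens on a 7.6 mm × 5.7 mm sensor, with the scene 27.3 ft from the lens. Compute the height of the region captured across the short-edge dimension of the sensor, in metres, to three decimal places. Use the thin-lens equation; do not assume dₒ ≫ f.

2.308 m

dₒ: 27.3 ft × 304.8 mm/ft = 8321.04 mm.
Similar triangles through the lens centre give W/dₒ = h/dᵢ; with 1/f = 1/dₒ + 1/dᵢ this gives W = h·(dₒ − f)/f.
W = 5.7 mm × (8321.04 − 20.5) / 20.5 = 5.7 × 404.9044 ≈ 2307.955 mm = 2.30795 m.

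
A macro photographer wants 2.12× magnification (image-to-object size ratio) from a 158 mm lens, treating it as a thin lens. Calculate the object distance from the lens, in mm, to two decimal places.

With m = dᵢ/dₒ and 1/f = 1/dₒ + 1/dᵢ, substituting dᵢ = m·dₒ gives 1/f = (1 + 1/m)/dₒ, hence dₒ = f·(1 + 1/m).
dₒ = 158 × (1 + 1/2.12) = 158 × 1.47170 ≈ 232.528 mm.

232.53 mm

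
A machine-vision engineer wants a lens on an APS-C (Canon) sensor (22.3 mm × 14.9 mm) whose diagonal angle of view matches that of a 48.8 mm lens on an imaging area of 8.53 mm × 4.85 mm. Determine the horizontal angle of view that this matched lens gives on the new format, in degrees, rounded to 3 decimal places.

9.557°

Sensor diagonal = √(8.53² + 4.85²) = √96.2834 ≈ 9.8124 mm.
Sensor diagonal = √(22.3² + 14.9²) = √719.3000 ≈ 26.8198 mm.
Equal diagonal AOV ⇒ f₂ = f₁ · 26.8198/9.8124 = 48.8 × 2.73325 ≈ 133.3826 mm.
Horizontal AOV on the new format = 2·arctan(22.3 / (2 × 133.3826)) = 2·arctan(0.08359) ≈ 9.5570°.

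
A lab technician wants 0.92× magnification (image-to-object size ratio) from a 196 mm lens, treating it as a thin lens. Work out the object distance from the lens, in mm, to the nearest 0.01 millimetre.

409.04 mm

With m = dᵢ/dₒ and 1/f = 1/dₒ + 1/dᵢ, substituting dᵢ = m·dₒ gives 1/f = (1 + 1/m)/dₒ, hence dₒ = f·(1 + 1/m).
dₒ = 196 × (1 + 1/0.92) = 196 × 2.08696 ≈ 409.043 mm.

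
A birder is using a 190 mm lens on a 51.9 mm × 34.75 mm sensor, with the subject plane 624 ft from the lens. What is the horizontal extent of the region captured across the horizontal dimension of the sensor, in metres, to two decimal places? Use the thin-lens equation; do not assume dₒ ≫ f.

dₒ: 624 ft × 304.8 mm/ft = 190195.19 mm.
Similar triangles through the lens centre give W/dₒ = w/dᵢ; with 1/f = 1/dₒ + 1/dᵢ this gives W = w·(dₒ − f)/f.
W = 51.9 mm × (190195 − 190) / 190 = 51.9 × 1000.0273 ≈ 51901.419 mm = 51.9014 m.

51.90 m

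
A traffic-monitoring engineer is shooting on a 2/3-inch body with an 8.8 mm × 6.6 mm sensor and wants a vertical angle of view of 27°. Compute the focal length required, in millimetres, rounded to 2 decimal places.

13.75 mm

From α = 2·arctan(h/2f) we get f = h / (2·tan(α/2)).
With h = 6.6 mm and α/2 = 13.5°, tan(α/2) ≈ 0.24008, so f ≈ 6.6 / 0.48016 ≈ 13.7455 mm.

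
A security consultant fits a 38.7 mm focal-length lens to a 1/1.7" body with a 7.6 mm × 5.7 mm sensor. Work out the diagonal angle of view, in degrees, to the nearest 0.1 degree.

14.0°

Sensor diagonal = √(7.6² + 5.7²) = √90.2500 ≈ 9.5000 mm.
Angle of view α = 2·arctan(d/2f) with d = 9.5000 mm and f = 38.7 mm.
d/2f = 0.12274; arctan(0.12274) ≈ 6.9974°, so α ≈ 13.9949°.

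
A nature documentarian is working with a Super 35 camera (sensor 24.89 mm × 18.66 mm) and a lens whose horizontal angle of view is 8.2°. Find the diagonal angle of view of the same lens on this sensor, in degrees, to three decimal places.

10.239°

From the horizontal AOV: f = 24.89 / (2·tan(4.1°)) = 24.89 / 0.14336 ≈ 173.6167 mm.
Sensor diagonal = √(24.89² + 18.66²) = √967.7077 ≈ 31.1080 mm.
Diagonal AOV = 2·arctan(31.1080 / (2 × 173.6167)) = 2·arctan(0.08959) ≈ 10.2387°.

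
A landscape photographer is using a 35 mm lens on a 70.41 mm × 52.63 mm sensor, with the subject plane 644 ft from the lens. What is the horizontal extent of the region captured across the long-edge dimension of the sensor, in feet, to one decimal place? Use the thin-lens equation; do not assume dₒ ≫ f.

1295.3 ft

dₒ: 644 ft × 304.8 mm/ft = 196291.19 mm.
Similar triangles through the lens centre give W/dₒ = w/dᵢ; with 1/f = 1/dₒ + 1/dᵢ this gives W = w·(dₒ − f)/f.
W = 70.41 mm × (196291 − 35) / 35 = 70.41 × 5607.3198 ≈ 394811.389 mm = 394811.389/304.8 ft = 1295.31 ft.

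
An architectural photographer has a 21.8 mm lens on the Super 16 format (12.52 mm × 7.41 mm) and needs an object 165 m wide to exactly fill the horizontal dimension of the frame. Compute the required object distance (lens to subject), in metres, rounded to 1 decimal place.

W: 165 m = 165000 mm.
Magnification m = w/W = dᵢ/dₒ; combined with 1/f = 1/dₒ + 1/dᵢ this gives dₒ = f·(1 + W/w).
dₒ = 21.8 mm × (1 + 165000/12.52) = 21.8 × 13179.9137 ≈ 287322.119 mm = 287.322 m.

287.3 m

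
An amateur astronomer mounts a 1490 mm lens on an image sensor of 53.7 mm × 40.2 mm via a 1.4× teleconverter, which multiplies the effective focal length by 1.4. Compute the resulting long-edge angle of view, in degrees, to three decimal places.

1.475°

Effective focal length f = 1490 × 1.4 = 2086 mm.
α = 2·arctan(53.7 / (2 × 2086)) = 2·arctan(0.01287) ≈ 1.4749°.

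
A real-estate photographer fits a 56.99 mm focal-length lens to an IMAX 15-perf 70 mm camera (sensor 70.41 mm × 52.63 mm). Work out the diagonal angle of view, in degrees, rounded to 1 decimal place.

Sensor diagonal = √(70.41² + 52.63²) = √7727.4850 ≈ 87.9061 mm.
Angle of view α = 2·arctan(d/2f) with d = 87.9061 mm and f = 56.99 mm.
d/2f = 0.77124; arctan(0.77124) ≈ 37.6409°, so α ≈ 75.2818°.

75.3°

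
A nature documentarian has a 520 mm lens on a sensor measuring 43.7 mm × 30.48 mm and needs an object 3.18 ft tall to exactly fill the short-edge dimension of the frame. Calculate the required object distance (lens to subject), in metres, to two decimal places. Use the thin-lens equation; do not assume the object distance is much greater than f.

17.06 m

W: 3.18 ft × 304.8 mm/ft = 969.26 mm.
Magnification m = h/W = dᵢ/dₒ; combined with 1/f = 1/dₒ + 1/dᵢ this gives dₒ = f·(1 + W/h).
dₒ = 520 mm × (1 + 969.264/30.48) = 520 × 32.8000 ≈ 17055.999 mm = 17.056 m.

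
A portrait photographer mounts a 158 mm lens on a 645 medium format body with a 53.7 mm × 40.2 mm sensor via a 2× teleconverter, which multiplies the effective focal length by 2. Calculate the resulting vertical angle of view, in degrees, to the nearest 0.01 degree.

7.28°

Effective focal length f = 158 × 2 = 316 mm.
α = 2·arctan(40.2 / (2 × 316)) = 2·arctan(0.06361) ≈ 7.2791°.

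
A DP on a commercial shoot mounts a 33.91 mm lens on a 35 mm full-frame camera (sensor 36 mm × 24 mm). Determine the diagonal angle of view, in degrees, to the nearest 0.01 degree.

Sensor diagonal = √(36² + 24²) = √1872.0000 ≈ 43.2666 mm.
Angle of view α = 2·arctan(d/2f) with d = 43.2666 mm and f = 33.91 mm.
d/2f = 0.63796; arctan(0.63796) ≈ 32.5363°, so α ≈ 65.0727°.

65.07°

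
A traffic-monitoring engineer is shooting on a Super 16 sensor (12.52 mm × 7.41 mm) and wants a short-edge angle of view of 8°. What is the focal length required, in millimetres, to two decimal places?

From α = 2·arctan(h/2f) we get f = h / (2·tan(α/2)).
With h = 7.41 mm and α/2 = 4°, tan(α/2) ≈ 0.06993, so f ≈ 7.41 / 0.13985 ≈ 52.9840 mm.

52.98 mm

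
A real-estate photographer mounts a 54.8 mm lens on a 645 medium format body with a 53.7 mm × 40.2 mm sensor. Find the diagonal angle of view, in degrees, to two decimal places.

Sensor diagonal = √(53.7² + 40.2²) = √4499.7300 ≈ 67.0800 mm.
Angle of view α = 2·arctan(d/2f) with d = 67.0800 mm and f = 54.8 mm.
d/2f = 0.61204; arctan(0.61204) ≈ 31.4685°, so α ≈ 62.9369°.

62.94°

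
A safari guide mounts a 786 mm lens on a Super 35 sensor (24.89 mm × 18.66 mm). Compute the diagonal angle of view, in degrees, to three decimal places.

2.267°

Sensor diagonal = √(24.89² + 18.66²) = √967.7077 ≈ 31.1080 mm.
Angle of view α = 2·arctan(d/2f) with d = 31.1080 mm and f = 786 mm.
d/2f = 0.01979; arctan(0.01979) ≈ 1.1337°, so α ≈ 2.2673°.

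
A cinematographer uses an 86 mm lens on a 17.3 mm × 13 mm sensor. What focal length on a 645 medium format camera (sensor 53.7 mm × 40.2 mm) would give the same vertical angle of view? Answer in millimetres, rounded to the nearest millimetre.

Equal angle of view means equal height/f ratio, so f₂ = f₁ · (height₂/height₁) = 86 × 40.2/13.
f₂ = 86 × 3.09231 ≈ 265.938 mm.

266 mm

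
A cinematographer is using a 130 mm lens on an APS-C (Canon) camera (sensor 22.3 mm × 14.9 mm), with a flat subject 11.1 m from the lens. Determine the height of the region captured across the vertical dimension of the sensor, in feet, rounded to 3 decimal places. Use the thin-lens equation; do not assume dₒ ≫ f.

dₒ: 11.1 m = 11100 mm.
Similar triangles through the lens centre give W/dₒ = h/dᵢ; with 1/f = 1/dₒ + 1/dᵢ this gives W = h·(dₒ − f)/f.
W = 14.9 mm × (11100 − 130) / 130 = 14.9 × 84.3846 ≈ 1257.331 mm = 1257.331/304.8 ft = 4.1251 ft.

4.125 ft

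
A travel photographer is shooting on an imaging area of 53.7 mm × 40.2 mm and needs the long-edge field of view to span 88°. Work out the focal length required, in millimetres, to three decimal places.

27.804 mm

From α = 2·arctan(w/2f) we get f = w / (2·tan(α/2)).
With w = 53.7 mm and α/2 = 44°, tan(α/2) ≈ 0.96569, so f ≈ 53.7 / 1.93138 ≈ 27.8040 mm.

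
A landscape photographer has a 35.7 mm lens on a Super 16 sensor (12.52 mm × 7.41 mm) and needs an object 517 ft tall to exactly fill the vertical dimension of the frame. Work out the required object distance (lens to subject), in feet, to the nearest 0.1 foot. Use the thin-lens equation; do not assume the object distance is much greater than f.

2490.9 ft

W: 517 ft × 304.8 mm/ft = 157581.59 mm.
Magnification m = h/W = dᵢ/dₒ; combined with 1/f = 1/dₒ + 1/dᵢ this gives dₒ = f·(1 + W/h).
dₒ = 35.7 mm × (1 + 157582/7.41) = 35.7 × 21267.0722 ≈ 759234.477 mm = 759234.477/304.8 ft = 2490.93 ft.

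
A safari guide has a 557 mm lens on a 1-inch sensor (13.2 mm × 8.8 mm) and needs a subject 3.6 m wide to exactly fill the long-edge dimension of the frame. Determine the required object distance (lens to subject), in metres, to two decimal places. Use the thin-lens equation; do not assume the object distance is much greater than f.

W: 3.6 m = 3600 mm.
Magnification m = w/W = dᵢ/dₒ; combined with 1/f = 1/dₒ + 1/dᵢ this gives dₒ = f·(1 + W/w).
dₒ = 557 mm × (1 + 3600/13.2) = 557 × 273.7273 ≈ 152466.091 mm = 152.466 m.

152.47 m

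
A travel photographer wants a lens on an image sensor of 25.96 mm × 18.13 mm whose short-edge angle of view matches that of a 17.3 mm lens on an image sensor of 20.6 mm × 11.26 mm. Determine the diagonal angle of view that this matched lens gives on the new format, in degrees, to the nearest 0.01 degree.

59.23°

Equal short-edge AOV ⇒ f₂ = f₁ · 18.13/11.26 = 17.3 × 1.61012 ≈ 27.8552 mm.
Sensor diagonal = √(25.96² + 18.13²) = √1002.6185 ≈ 31.6642 mm.
Diagonal AOV on the new format = 2·arctan(31.6642 / (2 × 27.8552)) = 2·arctan(0.56837) ≈ 59.2253°.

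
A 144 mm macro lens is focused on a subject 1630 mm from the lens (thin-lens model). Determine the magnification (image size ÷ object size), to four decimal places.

Thin lens: 1/f = 1/dₒ + 1/dᵢ → 1/dᵢ = 1/144 − 1/1630 = 0.0063309 mm⁻¹, so dᵢ ≈ 157.9542 mm.
Magnification m = dᵢ/dₒ = 157.9542/1630 ≈ 0.09690.

0.0969×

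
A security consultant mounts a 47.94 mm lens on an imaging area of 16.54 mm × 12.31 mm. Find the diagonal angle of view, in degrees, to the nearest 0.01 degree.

24.27°

Sensor diagonal = √(16.54² + 12.31²) = √425.1077 ≈ 20.6181 mm.
Angle of view α = 2·arctan(d/2f) with d = 20.6181 mm and f = 47.94 mm.
d/2f = 0.21504; arctan(0.21504) ≈ 12.1361°, so α ≈ 24.2723°.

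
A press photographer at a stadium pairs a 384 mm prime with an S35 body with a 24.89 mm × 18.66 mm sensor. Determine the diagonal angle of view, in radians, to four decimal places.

Sensor diagonal = √(24.89² + 18.66²) = √967.7077 ≈ 31.1080 mm.
Angle of view α = 2·arctan(d/2f) with d = 31.1080 mm and f = 384 mm.
d/2f = 0.04051; arctan(0.04051) ≈ 0.0405 rad, so α ≈ 0.0810 rad.

0.0810 rad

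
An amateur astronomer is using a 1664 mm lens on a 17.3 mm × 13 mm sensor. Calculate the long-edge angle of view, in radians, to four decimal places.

0.0104 rad

Angle of view α = 2·arctan(w/2f) with w = 17.3 mm and f = 1664 mm.
w/2f = 0.00520; arctan(0.00520) ≈ 0.0052 rad, so α ≈ 0.0104 rad.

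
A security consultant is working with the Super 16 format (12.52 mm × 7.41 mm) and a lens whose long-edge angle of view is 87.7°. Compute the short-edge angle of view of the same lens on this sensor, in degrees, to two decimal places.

59.24°

From the long-edge AOV: f = 12.52 / (2·tan(43.85°)) = 12.52 / 1.92128 ≈ 6.5165 mm.
Short-edge AOV = 2·arctan(7.41 / (2 × 6.5165)) = 2·arctan(0.56856) ≈ 59.2416°.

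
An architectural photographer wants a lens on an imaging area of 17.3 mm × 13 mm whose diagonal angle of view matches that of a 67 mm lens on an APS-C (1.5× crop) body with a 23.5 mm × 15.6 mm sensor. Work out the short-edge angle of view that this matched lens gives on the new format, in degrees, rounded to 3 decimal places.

14.414°

Sensor diagonal = √(23.5² + 15.6²) = √795.6100 ≈ 28.2066 mm.
Sensor diagonal = √(17.3² + 13²) = √468.2900 ≈ 21.6400 mm.
Equal diagonal AOV ⇒ f₂ = f₁ · 21.6400/28.2066 = 67 × 0.76720 ≈ 51.4022 mm.
Short-edge AOV on the new format = 2·arctan(13 / (2 × 51.4022)) = 2·arctan(0.12645) ≈ 14.4140°.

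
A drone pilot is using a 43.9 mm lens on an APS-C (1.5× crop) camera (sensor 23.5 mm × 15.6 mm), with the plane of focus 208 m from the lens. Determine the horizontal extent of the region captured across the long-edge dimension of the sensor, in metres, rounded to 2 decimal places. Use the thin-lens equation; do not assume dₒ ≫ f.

111.32 m

dₒ: 208 m = 208000 mm.
Similar triangles through the lens centre give W/dₒ = w/dᵢ; with 1/f = 1/dₒ + 1/dᵢ this gives W = w·(dₒ − f)/f.
W = 23.5 mm × (208000 − 43.9) / 43.9 = 23.5 × 4737.0410 ≈ 111320.464 mm = 111.32 m.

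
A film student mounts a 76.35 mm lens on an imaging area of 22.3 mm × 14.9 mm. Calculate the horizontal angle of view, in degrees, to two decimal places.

16.62°

Angle of view α = 2·arctan(w/2f) with w = 22.3 mm and f = 76.35 mm.
w/2f = 0.14604; arctan(0.14604) ≈ 8.3086°, so α ≈ 16.6173°.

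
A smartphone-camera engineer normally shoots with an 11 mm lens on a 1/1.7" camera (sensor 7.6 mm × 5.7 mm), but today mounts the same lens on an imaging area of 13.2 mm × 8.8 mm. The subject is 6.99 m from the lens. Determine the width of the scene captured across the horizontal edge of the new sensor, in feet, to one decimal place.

The focal length stays 11 mm; the relevant sensor dimension is now w = 13.2 mm. Object distance dₒ = 6.99 m = 6990 mm.
Thin-lens field width W = w·(dₒ − f)/f = 13.2 × (6990 − 11)/11 ≈ 8374.800 mm = 8374.800/304.8 ft = 27.4764 ft.

27.5 ft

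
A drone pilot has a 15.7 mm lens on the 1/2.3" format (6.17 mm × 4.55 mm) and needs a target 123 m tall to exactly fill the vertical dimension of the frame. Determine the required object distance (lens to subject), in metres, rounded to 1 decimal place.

W: 123 m = 123000 mm.
Magnification m = h/W = dᵢ/dₒ; combined with 1/f = 1/dₒ + 1/dᵢ this gives dₒ = f·(1 + W/h).
dₒ = 15.7 mm × (1 + 123000/4.55) = 15.7 × 27033.9670 ≈ 424433.282 mm = 424.433 m.

424.4 m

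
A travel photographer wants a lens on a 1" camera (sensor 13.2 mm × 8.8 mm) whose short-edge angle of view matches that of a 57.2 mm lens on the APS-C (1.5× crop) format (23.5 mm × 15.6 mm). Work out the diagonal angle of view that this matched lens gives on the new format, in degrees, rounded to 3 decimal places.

27.623°

Equal short-edge AOV ⇒ f₂ = f₁ · 8.8/15.6 = 57.2 × 0.56410 ≈ 32.2667 mm.
Sensor diagonal = √(13.2² + 8.8²) = √251.6800 ≈ 15.8644 mm.
Diagonal AOV on the new format = 2·arctan(15.8644 / (2 × 32.2667)) = 2·arctan(0.24583) ≈ 27.6226°.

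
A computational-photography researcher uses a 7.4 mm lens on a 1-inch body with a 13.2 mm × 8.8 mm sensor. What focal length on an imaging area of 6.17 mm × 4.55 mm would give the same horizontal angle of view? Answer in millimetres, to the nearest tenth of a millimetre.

3.5 mm

Equal angle of view means equal width/f ratio, so f₂ = f₁ · (width₂/width₁) = 7.4 × 6.17/13.2.
f₂ = 7.4 × 0.46742 ≈ 3.459 mm.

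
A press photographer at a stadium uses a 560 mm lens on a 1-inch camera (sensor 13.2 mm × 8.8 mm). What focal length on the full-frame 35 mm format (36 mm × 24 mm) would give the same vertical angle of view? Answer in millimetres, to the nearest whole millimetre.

Equal angle of view means equal height/f ratio, so f₂ = f₁ · (height₂/height₁) = 560 × 24/8.8.
f₂ = 560 × 2.72727 ≈ 1527.273 mm.

1527 mm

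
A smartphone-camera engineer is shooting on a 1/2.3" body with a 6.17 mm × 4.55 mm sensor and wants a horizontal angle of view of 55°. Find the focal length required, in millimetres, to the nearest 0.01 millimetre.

From α = 2·arctan(w/2f) we get f = w / (2·tan(α/2)).
With w = 6.17 mm and α/2 = 27.5°, tan(α/2) ≈ 0.52057, so f ≈ 6.17 / 1.04113 ≈ 5.9262 mm.

5.93 mm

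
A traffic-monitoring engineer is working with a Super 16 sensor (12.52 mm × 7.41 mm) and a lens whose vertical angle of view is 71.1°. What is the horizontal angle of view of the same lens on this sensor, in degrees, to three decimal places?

100.736°

From the vertical AOV: f = 7.41 / (2·tan(35.55°)) = 7.41 / 1.42922 ≈ 5.1846 mm.
Horizontal AOV = 2·arctan(12.52 / (2 × 5.1846)) = 2·arctan(1.20741) ≈ 100.7357°.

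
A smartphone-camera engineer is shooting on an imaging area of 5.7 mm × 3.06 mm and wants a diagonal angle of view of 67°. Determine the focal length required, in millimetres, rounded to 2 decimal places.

4.89 mm

Sensor diagonal = √(5.7² + 3.06²) = √41.8536 ≈ 6.4694 mm.
From α = 2·arctan(d/2f) we get f = d / (2·tan(α/2)).
With d = 6.4694 mm and α/2 = 33.5°, tan(α/2) ≈ 0.66189, so f ≈ 6.4694 / 1.32377 ≈ 4.8871 mm.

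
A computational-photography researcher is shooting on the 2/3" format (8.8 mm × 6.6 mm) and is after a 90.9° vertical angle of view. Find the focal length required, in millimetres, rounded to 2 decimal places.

From α = 2·arctan(h/2f) we get f = h / (2·tan(α/2)).
With h = 6.6 mm and α/2 = 45.45°, tan(α/2) ≈ 1.01583, so f ≈ 6.6 / 2.03167 ≈ 3.2486 mm.

3.25 mm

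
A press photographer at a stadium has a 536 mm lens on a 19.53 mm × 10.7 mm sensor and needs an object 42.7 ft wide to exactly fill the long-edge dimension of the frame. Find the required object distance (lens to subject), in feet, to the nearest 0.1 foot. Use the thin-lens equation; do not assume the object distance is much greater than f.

W: 42.7 ft × 304.8 mm/ft = 13014.96 mm.
Magnification m = w/W = dᵢ/dₒ; combined with 1/f = 1/dₒ + 1/dᵢ this gives dₒ = f·(1 + W/w).
dₒ = 536 mm × (1 + 13015/19.53) = 536 × 667.4086 ≈ 357730.999 mm = 357730.999/304.8 ft = 1173.66 ft.

1173.7 ft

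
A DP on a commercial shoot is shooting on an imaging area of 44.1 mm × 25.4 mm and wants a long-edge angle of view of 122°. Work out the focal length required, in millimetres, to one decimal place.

From α = 2·arctan(w/2f) we get f = w / (2·tan(α/2)).
With w = 44.1 mm and α/2 = 61°, tan(α/2) ≈ 1.80405, so f ≈ 44.1 / 3.60810 ≈ 12.2225 mm.

12.2 mm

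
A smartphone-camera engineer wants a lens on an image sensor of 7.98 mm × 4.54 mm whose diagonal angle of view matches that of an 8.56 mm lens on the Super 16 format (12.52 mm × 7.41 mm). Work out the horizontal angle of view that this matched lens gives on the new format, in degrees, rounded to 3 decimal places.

Sensor diagonal = √(12.52² + 7.41²) = √211.6585 ≈ 14.5485 mm.
Sensor diagonal = √(7.98² + 4.54²) = √84.2920 ≈ 9.1811 mm.
Equal diagonal AOV ⇒ f₂ = f₁ · 9.1811/14.5485 = 8.56 × 0.63107 ≈ 5.4019 mm.
Horizontal AOV on the new format = 2·arctan(7.98 / (2 × 5.4019)) = 2·arctan(0.73862) ≈ 72.9010°.

72.901°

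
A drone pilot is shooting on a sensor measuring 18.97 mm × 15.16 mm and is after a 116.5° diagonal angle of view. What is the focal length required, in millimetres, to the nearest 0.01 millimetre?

Sensor diagonal = √(18.97² + 15.16²) = √589.6865 ≈ 24.2835 mm.
From α = 2·arctan(d/2f) we get f = d / (2·tan(α/2)).
With d = 24.2835 mm and α/2 = 58.25°, tan(α/2) ≈ 1.61598, so f ≈ 24.2835 / 3.23196 ≈ 7.5135 mm.

7.51 mm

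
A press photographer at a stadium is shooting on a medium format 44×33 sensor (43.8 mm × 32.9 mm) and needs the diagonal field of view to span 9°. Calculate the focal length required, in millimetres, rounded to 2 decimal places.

348.02 mm

Sensor diagonal = √(43.8² + 32.9²) = √3000.8500 ≈ 54.7800 mm.
From α = 2·arctan(d/2f) we get f = d / (2·tan(α/2)).
With d = 54.7800 mm and α/2 = 4.5°, tan(α/2) ≈ 0.07870, so f ≈ 54.7800 / 0.15740 ≈ 348.0230 mm.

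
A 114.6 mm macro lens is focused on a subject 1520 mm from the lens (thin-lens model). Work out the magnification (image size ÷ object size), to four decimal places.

0.0815×

Thin lens: 1/f = 1/dₒ + 1/dᵢ → 1/dᵢ = 1/114.6 − 1/1520 = 0.0080681 mm⁻¹, so dᵢ ≈ 123.9448 mm.
Magnification m = dᵢ/dₒ = 123.9448/1520 ≈ 0.08154.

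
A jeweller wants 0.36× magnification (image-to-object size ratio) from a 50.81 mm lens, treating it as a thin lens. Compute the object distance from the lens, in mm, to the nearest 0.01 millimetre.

191.95 mm

With m = dᵢ/dₒ and 1/f = 1/dₒ + 1/dᵢ, substituting dᵢ = m·dₒ gives 1/f = (1 + 1/m)/dₒ, hence dₒ = f·(1 + 1/m).
dₒ = 50.81 × (1 + 1/0.36) = 50.81 × 3.77778 ≈ 191.949 mm.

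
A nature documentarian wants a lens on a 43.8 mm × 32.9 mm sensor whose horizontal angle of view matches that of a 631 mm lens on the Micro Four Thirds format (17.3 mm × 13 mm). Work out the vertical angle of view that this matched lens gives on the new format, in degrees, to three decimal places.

Equal horizontal AOV ⇒ f₂ = f₁ · 43.8/17.3 = 631 × 2.53179 ≈ 1597.5607 mm.
Vertical AOV on the new format = 2·arctan(32.9 / (2 × 1597.5607)) = 2·arctan(0.01030) ≈ 1.1799°.

1.180°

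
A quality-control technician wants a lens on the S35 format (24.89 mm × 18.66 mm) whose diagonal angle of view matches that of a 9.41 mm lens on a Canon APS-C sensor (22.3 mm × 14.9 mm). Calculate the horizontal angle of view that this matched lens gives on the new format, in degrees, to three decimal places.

Sensor diagonal = √(22.3² + 14.9²) = √719.3000 ≈ 26.8198 mm.
Sensor diagonal = √(24.89² + 18.66²) = √967.7077 ≈ 31.1080 mm.
Equal diagonal AOV ⇒ f₂ = f₁ · 31.1080/26.8198 = 9.41 × 1.15989 ≈ 10.9146 mm.
Horizontal AOV on the new format = 2·arctan(24.89 / (2 × 10.9146)) = 2·arctan(1.14022) ≈ 97.4969°.

97.497°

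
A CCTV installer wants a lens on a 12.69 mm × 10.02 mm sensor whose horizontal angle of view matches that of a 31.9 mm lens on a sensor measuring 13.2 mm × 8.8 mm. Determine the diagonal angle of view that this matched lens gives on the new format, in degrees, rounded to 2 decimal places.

29.54°

Equal horizontal AOV ⇒ f₂ = f₁ · 12.69/13.2 = 31.9 × 0.96136 ≈ 30.6675 mm.
Sensor diagonal = √(12.69² + 10.02²) = √261.4365 ≈ 16.1690 mm.
Diagonal AOV on the new format = 2·arctan(16.1690 / (2 × 30.6675)) = 2·arctan(0.26362) ≈ 29.5364°.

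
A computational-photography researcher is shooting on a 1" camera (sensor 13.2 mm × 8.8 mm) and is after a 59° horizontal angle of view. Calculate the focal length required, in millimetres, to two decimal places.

11.67 mm

From α = 2·arctan(w/2f) we get f = w / (2·tan(α/2)).
With w = 13.2 mm and α/2 = 29.5°, tan(α/2) ≈ 0.56577, so f ≈ 13.2 / 1.13155 ≈ 11.6655 mm.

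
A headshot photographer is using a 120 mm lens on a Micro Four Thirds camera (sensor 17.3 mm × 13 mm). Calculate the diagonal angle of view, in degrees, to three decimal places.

10.304°

Sensor diagonal = √(17.3² + 13²) = √468.2900 ≈ 21.6400 mm.
Angle of view α = 2·arctan(d/2f) with d = 21.6400 mm and f = 120 mm.
d/2f = 0.09017; arctan(0.09017) ≈ 5.1522°, so α ≈ 10.3045°.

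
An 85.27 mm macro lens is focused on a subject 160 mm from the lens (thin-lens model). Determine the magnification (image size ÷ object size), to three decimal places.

1.141×

Thin lens: 1/f = 1/dₒ + 1/dᵢ → 1/dᵢ = 1/85.27 − 1/160 = 0.0054775 mm⁻¹, so dᵢ ≈ 182.5666 mm.
Magnification m = dᵢ/dₒ = 182.5666/160 ≈ 1.14104.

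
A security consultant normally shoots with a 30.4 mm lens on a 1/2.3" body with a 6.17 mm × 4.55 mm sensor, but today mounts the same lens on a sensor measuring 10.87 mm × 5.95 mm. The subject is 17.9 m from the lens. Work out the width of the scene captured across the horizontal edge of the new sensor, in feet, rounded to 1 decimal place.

The focal length stays 30.4 mm; the relevant sensor dimension is now w = 10.87 mm. Object distance dₒ = 17.9 m = 17900 mm.
Thin-lens field width W = w·(dₒ − f)/f = 10.87 × (17900 − 30.4)/30.4 ≈ 6389.558 mm = 6389.558/304.8 ft = 20.9631 ft.

21.0 ft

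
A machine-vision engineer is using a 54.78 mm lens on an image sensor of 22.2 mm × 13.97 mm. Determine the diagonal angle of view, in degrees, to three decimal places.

26.928°

Sensor diagonal = √(22.2² + 13.97²) = √688.0009 ≈ 26.2298 mm.
Angle of view α = 2·arctan(d/2f) with d = 26.2298 mm and f = 54.78 mm.
d/2f = 0.23941; arctan(0.23941) ≈ 13.4638°, so α ≈ 26.9275°.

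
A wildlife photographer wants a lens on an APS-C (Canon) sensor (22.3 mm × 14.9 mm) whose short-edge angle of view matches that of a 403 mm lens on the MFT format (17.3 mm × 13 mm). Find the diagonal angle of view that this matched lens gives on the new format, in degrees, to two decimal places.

Equal short-edge AOV ⇒ f₂ = f₁ · 14.9/13 = 403 × 1.14615 ≈ 461.9000 mm.
Sensor diagonal = √(22.3² + 14.9²) = √719.3000 ≈ 26.8198 mm.
Diagonal AOV on the new format = 2·arctan(26.8198 / (2 × 461.9000)) = 2·arctan(0.02903) ≈ 3.3259°.

3.33°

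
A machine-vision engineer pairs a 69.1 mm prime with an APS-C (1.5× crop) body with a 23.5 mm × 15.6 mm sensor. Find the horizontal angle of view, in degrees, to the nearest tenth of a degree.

Angle of view α = 2·arctan(w/2f) with w = 23.5 mm and f = 69.1 mm.
w/2f = 0.17004; arctan(0.17004) ≈ 9.6505°, so α ≈ 19.3009°.

19.3°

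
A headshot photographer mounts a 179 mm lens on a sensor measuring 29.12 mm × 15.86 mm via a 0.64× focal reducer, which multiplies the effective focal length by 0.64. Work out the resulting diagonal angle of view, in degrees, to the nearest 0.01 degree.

16.47°

Effective focal length f = 179 × 0.64 = 114.56 mm.
Sensor diagonal = √(29.12² + 15.86²) = √1099.5140 ≈ 33.1589 mm.
α = 2·arctan(33.159 / (2 × 114.56)) = 2·arctan(0.14472) ≈ 16.4697°.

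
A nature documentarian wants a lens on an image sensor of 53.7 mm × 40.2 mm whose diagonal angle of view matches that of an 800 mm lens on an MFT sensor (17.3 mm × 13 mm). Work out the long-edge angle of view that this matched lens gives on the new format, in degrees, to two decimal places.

1.24°

Sensor diagonal = √(17.3² + 13²) = √468.2900 ≈ 21.6400 mm.
Sensor diagonal = √(53.7² + 40.2²) = √4499.7300 ≈ 67.0800 mm.
Equal diagonal AOV ⇒ f₂ = f₁ · 67.0800/21.6400 = 800 × 3.09982 ≈ 2479.8521 mm.
Long-edge AOV on the new format = 2·arctan(53.7 / (2 × 2479.8521)) = 2·arctan(0.01083) ≈ 1.2407°.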